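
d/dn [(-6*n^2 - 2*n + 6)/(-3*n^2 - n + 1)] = 4*(6*n + 1)/(3*n^2 + n - 1)^2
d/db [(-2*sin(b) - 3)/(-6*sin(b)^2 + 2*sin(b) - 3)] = 12*(-3*sin(b) + cos(b)^2)*cos(b)/(6*sin(b)^2 - 2*sin(b) + 3)^2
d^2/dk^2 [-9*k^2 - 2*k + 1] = -18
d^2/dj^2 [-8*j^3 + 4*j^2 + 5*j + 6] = 8 - 48*j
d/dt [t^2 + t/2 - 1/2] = 2*t + 1/2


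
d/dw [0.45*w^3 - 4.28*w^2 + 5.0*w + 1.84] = 1.35*w^2 - 8.56*w + 5.0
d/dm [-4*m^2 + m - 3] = 1 - 8*m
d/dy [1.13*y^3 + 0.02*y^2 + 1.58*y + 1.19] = 3.39*y^2 + 0.04*y + 1.58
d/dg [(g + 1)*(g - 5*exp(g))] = g - (g + 1)*(5*exp(g) - 1) - 5*exp(g)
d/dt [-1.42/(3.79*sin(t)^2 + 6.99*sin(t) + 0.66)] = (10.7636*sin(t) + 9.9258)*cos(t)/(3.79*sin(t)^2 + 6.99*sin(t) + 0.66)^2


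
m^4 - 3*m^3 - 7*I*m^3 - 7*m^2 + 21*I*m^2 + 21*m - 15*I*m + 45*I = (m - 3)*(m - 5*I)*(m - 3*I)*(m + I)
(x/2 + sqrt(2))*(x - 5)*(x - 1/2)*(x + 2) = x^4/2 - 7*x^3/4 + sqrt(2)*x^3 - 7*sqrt(2)*x^2/2 - 17*x^2/4 - 17*sqrt(2)*x/2 + 5*x/2 + 5*sqrt(2)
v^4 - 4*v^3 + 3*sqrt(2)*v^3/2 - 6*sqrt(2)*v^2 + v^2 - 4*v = v*(v - 4)*(v + sqrt(2)/2)*(v + sqrt(2))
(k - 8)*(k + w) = k^2 + k*w - 8*k - 8*w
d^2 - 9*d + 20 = (d - 5)*(d - 4)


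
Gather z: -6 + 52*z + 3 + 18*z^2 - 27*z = 18*z^2 + 25*z - 3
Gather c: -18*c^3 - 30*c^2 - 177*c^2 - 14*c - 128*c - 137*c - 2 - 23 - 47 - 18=-18*c^3 - 207*c^2 - 279*c - 90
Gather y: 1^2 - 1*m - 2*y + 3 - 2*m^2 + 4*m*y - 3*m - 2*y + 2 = -2*m^2 - 4*m + y*(4*m - 4) + 6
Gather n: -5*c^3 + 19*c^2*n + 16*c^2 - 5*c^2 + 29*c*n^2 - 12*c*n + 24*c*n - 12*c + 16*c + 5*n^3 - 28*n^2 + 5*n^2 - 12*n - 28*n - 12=-5*c^3 + 11*c^2 + 4*c + 5*n^3 + n^2*(29*c - 23) + n*(19*c^2 + 12*c - 40) - 12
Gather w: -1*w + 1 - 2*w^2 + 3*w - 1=-2*w^2 + 2*w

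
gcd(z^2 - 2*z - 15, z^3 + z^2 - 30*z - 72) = z + 3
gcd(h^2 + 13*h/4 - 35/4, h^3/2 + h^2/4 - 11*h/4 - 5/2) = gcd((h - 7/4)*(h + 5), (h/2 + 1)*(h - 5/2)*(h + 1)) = 1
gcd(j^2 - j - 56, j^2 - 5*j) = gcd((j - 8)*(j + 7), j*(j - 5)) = 1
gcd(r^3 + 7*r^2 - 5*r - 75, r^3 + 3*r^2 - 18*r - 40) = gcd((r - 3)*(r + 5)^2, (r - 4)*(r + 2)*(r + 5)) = r + 5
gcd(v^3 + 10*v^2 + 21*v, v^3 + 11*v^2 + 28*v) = v^2 + 7*v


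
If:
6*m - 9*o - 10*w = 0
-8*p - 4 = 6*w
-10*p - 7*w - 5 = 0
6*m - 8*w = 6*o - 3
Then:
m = -3/2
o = -1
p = -1/2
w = 0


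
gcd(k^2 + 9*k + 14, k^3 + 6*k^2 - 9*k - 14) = k + 7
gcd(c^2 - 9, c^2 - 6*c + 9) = c - 3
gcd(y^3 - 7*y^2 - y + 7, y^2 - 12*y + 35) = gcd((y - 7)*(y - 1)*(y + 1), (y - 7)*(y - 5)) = y - 7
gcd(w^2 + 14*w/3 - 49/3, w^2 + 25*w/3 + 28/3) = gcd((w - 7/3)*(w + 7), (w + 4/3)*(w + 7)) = w + 7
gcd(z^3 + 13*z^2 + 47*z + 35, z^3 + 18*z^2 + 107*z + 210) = z^2 + 12*z + 35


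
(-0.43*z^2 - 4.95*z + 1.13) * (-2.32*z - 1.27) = 0.9976*z^3 + 12.0301*z^2 + 3.6649*z - 1.4351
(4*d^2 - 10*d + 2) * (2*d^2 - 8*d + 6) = 8*d^4 - 52*d^3 + 108*d^2 - 76*d + 12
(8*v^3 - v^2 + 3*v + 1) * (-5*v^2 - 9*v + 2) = -40*v^5 - 67*v^4 + 10*v^3 - 34*v^2 - 3*v + 2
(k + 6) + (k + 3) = 2*k + 9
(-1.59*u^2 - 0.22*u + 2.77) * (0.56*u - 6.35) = -0.8904*u^3 + 9.9733*u^2 + 2.9482*u - 17.5895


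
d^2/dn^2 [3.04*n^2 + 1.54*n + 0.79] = 6.08000000000000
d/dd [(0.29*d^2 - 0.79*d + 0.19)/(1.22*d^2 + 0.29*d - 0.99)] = (1.0479*d^2 - 1.0378*d + 0.727)/(1.4884*d^4 + 0.7076*d^3 - 2.3315*d^2 - 0.5742*d + 0.9801)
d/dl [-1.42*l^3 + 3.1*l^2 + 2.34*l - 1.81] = -4.26*l^2 + 6.2*l + 2.34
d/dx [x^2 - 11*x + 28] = 2*x - 11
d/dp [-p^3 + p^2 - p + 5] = -3*p^2 + 2*p - 1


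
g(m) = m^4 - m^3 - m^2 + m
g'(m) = 4*m^3 - 3*m^2 - 2*m + 1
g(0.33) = 0.20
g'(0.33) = 0.16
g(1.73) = 2.52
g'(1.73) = 9.27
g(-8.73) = 6388.80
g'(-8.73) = -2871.53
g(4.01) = 182.02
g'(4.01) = 202.66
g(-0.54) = -0.59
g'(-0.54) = 0.58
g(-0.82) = -0.49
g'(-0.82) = -1.58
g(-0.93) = -0.24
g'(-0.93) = -2.95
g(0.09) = 0.08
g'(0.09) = 0.80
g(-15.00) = 53760.00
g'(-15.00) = -14144.00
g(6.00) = 1050.00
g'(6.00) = 745.00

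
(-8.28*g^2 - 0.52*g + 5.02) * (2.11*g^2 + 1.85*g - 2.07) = -17.4708*g^4 - 16.4152*g^3 + 26.7698*g^2 + 10.3634*g - 10.3914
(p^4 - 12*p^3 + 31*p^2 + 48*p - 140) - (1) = p^4 - 12*p^3 + 31*p^2 + 48*p - 141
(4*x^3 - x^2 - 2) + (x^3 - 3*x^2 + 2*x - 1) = 5*x^3 - 4*x^2 + 2*x - 3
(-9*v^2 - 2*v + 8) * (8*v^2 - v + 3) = -72*v^4 - 7*v^3 + 39*v^2 - 14*v + 24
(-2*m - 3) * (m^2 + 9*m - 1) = -2*m^3 - 21*m^2 - 25*m + 3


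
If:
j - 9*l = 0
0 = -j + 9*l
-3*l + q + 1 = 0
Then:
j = 3*q + 3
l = q/3 + 1/3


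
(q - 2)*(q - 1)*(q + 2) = q^3 - q^2 - 4*q + 4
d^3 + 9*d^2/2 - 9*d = d*(d - 3/2)*(d + 6)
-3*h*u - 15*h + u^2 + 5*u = (-3*h + u)*(u + 5)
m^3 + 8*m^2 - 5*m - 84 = (m - 3)*(m + 4)*(m + 7)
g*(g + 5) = g^2 + 5*g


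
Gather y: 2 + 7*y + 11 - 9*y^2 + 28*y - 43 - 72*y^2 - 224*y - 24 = -81*y^2 - 189*y - 54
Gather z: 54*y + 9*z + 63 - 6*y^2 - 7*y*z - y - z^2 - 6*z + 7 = -6*y^2 + 53*y - z^2 + z*(3 - 7*y) + 70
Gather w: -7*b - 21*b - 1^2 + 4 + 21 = 24 - 28*b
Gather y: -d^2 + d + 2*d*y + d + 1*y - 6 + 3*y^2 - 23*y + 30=-d^2 + 2*d + 3*y^2 + y*(2*d - 22) + 24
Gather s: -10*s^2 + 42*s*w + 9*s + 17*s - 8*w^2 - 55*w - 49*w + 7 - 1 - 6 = -10*s^2 + s*(42*w + 26) - 8*w^2 - 104*w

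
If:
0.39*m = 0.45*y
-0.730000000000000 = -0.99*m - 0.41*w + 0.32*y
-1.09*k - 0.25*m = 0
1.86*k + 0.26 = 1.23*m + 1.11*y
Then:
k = -0.02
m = 0.10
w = 1.61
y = 0.09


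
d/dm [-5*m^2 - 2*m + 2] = -10*m - 2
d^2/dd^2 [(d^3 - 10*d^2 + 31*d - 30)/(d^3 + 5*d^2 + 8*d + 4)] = 6*(-5*d^4 + 43*d^3 + 15*d^2 - 215*d - 206)/(d^7 + 11*d^6 + 51*d^5 + 129*d^4 + 192*d^3 + 168*d^2 + 80*d + 16)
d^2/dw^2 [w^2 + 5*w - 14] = 2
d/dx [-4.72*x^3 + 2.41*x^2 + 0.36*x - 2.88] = -14.16*x^2 + 4.82*x + 0.36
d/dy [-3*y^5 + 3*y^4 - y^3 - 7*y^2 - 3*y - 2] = -15*y^4 + 12*y^3 - 3*y^2 - 14*y - 3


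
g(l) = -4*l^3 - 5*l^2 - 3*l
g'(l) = -12*l^2 - 10*l - 3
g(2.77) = -131.69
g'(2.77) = -122.77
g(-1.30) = 4.24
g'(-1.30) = -10.28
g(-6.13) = 751.89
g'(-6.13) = -392.62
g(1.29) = -20.78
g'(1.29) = -35.87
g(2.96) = -156.43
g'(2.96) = -137.74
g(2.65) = -117.50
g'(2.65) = -113.77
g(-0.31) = 0.57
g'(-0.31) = -1.05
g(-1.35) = 4.78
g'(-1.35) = -11.37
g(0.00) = 0.00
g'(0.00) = -3.00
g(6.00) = -1062.00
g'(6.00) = -495.00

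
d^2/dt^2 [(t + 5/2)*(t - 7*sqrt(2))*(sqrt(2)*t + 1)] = 6*sqrt(2)*t - 26 + 5*sqrt(2)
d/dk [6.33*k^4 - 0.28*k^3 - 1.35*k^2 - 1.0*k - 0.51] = 25.32*k^3 - 0.84*k^2 - 2.7*k - 1.0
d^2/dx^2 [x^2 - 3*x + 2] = 2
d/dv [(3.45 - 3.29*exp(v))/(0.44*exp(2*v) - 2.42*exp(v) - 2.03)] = (1.4476*exp(2*v) - 3.036*exp(v) + 15.0277)*exp(v)/(0.1936*exp(4*v) - 2.1296*exp(3*v) + 4.07*exp(2*v) + 9.8252*exp(v) + 4.1209)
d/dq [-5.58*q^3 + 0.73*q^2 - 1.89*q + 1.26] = -16.74*q^2 + 1.46*q - 1.89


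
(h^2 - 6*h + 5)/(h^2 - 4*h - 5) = (h - 1)/(h + 1)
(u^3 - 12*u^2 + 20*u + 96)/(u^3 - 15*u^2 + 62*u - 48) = (u + 2)/(u - 1)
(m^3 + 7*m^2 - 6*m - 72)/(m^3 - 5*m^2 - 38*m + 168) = (m^2 + m - 12)/(m^2 - 11*m + 28)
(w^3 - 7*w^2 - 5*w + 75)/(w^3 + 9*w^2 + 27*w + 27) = (w^2 - 10*w + 25)/(w^2 + 6*w + 9)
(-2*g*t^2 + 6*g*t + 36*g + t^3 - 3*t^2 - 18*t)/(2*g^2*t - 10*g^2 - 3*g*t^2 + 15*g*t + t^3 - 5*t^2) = (t^2 - 3*t - 18)/(-g*t + 5*g + t^2 - 5*t)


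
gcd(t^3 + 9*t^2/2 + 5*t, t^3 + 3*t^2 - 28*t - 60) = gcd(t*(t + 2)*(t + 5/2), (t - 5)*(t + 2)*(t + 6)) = t + 2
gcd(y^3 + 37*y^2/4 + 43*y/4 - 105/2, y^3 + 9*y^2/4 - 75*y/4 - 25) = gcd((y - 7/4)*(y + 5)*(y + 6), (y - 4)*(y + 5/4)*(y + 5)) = y + 5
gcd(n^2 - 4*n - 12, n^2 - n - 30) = n - 6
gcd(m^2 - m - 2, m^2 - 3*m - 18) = 1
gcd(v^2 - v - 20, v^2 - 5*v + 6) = 1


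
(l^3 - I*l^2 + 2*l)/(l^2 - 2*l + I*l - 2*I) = l*(l - 2*I)/(l - 2)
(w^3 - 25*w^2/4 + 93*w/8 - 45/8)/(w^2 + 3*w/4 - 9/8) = (2*w^2 - 11*w + 15)/(2*w + 3)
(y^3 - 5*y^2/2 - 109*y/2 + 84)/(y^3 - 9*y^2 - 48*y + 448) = (y - 3/2)/(y - 8)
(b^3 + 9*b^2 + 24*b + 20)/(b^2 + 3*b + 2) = (b^2 + 7*b + 10)/(b + 1)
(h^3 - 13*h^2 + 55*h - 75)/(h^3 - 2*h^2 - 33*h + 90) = (h - 5)/(h + 6)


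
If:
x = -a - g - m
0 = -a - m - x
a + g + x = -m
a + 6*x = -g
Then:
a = -6*x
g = 0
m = 5*x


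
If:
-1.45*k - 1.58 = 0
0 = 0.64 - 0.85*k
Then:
No Solution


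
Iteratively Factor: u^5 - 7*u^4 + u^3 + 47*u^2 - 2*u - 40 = (u - 4)*(u^4 - 3*u^3 - 11*u^2 + 3*u + 10) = (u - 5)*(u - 4)*(u^3 + 2*u^2 - u - 2) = (u - 5)*(u - 4)*(u + 2)*(u^2 - 1) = (u - 5)*(u - 4)*(u - 1)*(u + 2)*(u + 1)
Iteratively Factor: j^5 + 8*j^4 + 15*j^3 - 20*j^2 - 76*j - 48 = (j + 1)*(j^4 + 7*j^3 + 8*j^2 - 28*j - 48) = (j + 1)*(j + 3)*(j^3 + 4*j^2 - 4*j - 16) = (j - 2)*(j + 1)*(j + 3)*(j^2 + 6*j + 8) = (j - 2)*(j + 1)*(j + 2)*(j + 3)*(j + 4)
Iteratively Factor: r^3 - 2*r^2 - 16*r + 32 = (r - 2)*(r^2 - 16) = (r - 2)*(r + 4)*(r - 4)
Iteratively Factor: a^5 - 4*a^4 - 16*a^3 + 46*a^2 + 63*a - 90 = (a - 1)*(a^4 - 3*a^3 - 19*a^2 + 27*a + 90) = (a - 1)*(a + 2)*(a^3 - 5*a^2 - 9*a + 45) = (a - 1)*(a + 2)*(a + 3)*(a^2 - 8*a + 15) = (a - 3)*(a - 1)*(a + 2)*(a + 3)*(a - 5)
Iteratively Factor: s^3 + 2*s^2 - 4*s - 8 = (s - 2)*(s^2 + 4*s + 4) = (s - 2)*(s + 2)*(s + 2)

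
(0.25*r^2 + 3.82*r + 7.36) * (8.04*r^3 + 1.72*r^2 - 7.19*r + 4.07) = 2.01*r^5 + 31.1428*r^4 + 63.9473*r^3 - 13.7891*r^2 - 37.371*r + 29.9552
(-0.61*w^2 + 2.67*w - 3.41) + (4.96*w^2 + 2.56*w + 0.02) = 4.35*w^2 + 5.23*w - 3.39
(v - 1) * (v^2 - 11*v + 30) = v^3 - 12*v^2 + 41*v - 30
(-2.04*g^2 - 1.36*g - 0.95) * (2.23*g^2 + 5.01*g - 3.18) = -4.5492*g^4 - 13.2532*g^3 - 2.4449*g^2 - 0.434699999999999*g + 3.021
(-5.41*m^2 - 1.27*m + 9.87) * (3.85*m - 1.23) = -20.8285*m^3 + 1.7648*m^2 + 39.5616*m - 12.1401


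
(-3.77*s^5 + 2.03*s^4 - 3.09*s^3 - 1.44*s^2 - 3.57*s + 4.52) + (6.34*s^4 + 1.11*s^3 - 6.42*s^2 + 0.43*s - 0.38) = -3.77*s^5 + 8.37*s^4 - 1.98*s^3 - 7.86*s^2 - 3.14*s + 4.14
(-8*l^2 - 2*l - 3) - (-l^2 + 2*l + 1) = -7*l^2 - 4*l - 4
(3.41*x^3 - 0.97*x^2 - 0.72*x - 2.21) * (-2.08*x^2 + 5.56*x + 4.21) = -7.0928*x^5 + 20.9772*x^4 + 10.4605*x^3 - 3.4901*x^2 - 15.3188*x - 9.3041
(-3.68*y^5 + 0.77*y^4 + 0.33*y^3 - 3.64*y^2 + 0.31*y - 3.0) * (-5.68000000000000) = 20.9024*y^5 - 4.3736*y^4 - 1.8744*y^3 + 20.6752*y^2 - 1.7608*y + 17.04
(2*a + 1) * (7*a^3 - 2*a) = 14*a^4 + 7*a^3 - 4*a^2 - 2*a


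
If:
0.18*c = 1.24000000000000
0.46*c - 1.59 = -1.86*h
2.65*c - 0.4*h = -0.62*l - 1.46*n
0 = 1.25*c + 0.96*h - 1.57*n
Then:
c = 6.89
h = -0.85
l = -41.69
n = 4.97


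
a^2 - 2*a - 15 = (a - 5)*(a + 3)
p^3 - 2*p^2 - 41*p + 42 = (p - 7)*(p - 1)*(p + 6)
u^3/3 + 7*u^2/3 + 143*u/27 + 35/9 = (u/3 + 1)*(u + 5/3)*(u + 7/3)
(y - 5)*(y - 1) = y^2 - 6*y + 5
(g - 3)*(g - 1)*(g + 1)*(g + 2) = g^4 - g^3 - 7*g^2 + g + 6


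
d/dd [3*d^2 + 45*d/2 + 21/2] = 6*d + 45/2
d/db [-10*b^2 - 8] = -20*b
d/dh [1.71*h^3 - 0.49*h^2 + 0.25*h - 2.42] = 5.13*h^2 - 0.98*h + 0.25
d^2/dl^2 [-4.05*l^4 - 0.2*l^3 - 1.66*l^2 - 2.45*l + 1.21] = -48.6*l^2 - 1.2*l - 3.32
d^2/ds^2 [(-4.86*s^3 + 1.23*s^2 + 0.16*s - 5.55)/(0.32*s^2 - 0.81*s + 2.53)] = (-3.5527136788005e-15*s^4 + 2.16241999999999*s^3 + 50.37282*s^2 - 178.7961*s + 18.10584)/(0.032768*s^6 - 0.248832*s^5 + 1.407072*s^4 - 4.466097*s^3 + 11.124663*s^2 - 15.554187*s + 16.194277)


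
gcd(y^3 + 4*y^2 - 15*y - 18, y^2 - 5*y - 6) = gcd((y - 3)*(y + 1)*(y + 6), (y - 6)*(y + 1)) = y + 1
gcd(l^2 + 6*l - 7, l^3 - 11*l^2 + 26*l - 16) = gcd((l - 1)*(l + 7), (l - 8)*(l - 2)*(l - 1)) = l - 1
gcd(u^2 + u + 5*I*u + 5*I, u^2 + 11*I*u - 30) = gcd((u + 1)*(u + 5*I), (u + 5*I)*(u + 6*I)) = u + 5*I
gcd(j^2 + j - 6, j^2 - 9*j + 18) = 1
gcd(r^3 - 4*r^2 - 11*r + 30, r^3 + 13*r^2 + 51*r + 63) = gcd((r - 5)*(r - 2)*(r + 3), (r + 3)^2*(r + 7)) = r + 3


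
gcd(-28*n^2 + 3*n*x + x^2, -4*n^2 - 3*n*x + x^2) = -4*n + x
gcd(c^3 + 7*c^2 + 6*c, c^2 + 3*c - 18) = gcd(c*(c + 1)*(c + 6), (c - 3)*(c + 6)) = c + 6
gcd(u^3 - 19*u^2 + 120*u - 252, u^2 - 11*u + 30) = u - 6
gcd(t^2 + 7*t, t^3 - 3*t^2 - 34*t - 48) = 1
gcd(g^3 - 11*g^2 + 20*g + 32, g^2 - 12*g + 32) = g^2 - 12*g + 32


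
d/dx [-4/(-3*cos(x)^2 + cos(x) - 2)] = 4*(6*cos(x) - 1)*sin(x)/(3*sin(x)^2 + cos(x) - 5)^2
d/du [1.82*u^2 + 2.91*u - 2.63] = 3.64*u + 2.91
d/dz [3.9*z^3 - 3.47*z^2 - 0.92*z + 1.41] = 11.7*z^2 - 6.94*z - 0.92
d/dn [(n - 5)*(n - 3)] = 2*n - 8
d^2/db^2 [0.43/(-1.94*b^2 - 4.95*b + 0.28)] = (3.236696*b^2 + 8.25858*b - 0.43*(3.88*b + 4.95)*(7.76*b + 9.9) - 0.467152)/(1.94*b^2 + 4.95*b - 0.28)^3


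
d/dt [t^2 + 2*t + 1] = 2*t + 2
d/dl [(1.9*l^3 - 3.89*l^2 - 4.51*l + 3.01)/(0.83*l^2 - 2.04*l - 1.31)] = (1.577*l^4 - 7.752*l^3 + 4.2119*l^2 + 5.1952*l + 12.0485)/(0.6889*l^4 - 3.3864*l^3 + 1.987*l^2 + 5.3448*l + 1.7161)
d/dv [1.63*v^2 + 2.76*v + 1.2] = 3.26*v + 2.76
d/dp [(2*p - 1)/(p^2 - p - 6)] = (-2*p^2 + 2*p - 13)/(p^4 - 2*p^3 - 11*p^2 + 12*p + 36)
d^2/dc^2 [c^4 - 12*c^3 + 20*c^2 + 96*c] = 12*c^2 - 72*c + 40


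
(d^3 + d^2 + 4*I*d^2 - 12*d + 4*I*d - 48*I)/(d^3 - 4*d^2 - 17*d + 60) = (d + 4*I)/(d - 5)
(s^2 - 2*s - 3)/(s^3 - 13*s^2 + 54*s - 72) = (s + 1)/(s^2 - 10*s + 24)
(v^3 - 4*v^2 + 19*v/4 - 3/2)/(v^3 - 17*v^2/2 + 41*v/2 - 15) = (v - 1/2)/(v - 5)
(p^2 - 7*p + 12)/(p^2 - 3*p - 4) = (p - 3)/(p + 1)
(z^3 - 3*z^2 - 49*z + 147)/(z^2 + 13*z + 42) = (z^2 - 10*z + 21)/(z + 6)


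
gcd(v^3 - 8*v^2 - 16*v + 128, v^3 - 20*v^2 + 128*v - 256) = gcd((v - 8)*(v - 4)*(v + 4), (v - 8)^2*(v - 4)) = v^2 - 12*v + 32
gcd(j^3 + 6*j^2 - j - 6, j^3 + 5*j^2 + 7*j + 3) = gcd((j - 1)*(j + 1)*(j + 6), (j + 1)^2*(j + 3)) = j + 1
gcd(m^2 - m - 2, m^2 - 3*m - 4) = m + 1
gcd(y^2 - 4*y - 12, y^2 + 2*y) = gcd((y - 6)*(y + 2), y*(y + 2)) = y + 2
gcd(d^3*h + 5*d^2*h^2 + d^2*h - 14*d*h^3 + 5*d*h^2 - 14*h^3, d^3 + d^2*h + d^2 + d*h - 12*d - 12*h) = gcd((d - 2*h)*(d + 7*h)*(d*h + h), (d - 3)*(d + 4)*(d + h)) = 1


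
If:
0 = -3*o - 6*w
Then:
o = -2*w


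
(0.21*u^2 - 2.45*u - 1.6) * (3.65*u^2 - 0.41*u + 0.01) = 0.7665*u^4 - 9.0286*u^3 - 4.8334*u^2 + 0.6315*u - 0.016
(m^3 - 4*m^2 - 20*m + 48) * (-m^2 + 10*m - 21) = -m^5 + 14*m^4 - 41*m^3 - 164*m^2 + 900*m - 1008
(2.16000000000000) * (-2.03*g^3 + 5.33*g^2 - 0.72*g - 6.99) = -4.3848*g^3 + 11.5128*g^2 - 1.5552*g - 15.0984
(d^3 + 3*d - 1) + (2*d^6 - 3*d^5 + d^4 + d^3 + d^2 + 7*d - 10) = 2*d^6 - 3*d^5 + d^4 + 2*d^3 + d^2 + 10*d - 11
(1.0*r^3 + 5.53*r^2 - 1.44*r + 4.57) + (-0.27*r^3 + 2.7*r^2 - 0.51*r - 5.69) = 0.73*r^3 + 8.23*r^2 - 1.95*r - 1.12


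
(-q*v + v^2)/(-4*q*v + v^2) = (q - v)/(4*q - v)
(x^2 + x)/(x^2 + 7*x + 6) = x/(x + 6)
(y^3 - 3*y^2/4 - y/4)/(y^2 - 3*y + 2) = y*(4*y + 1)/(4*(y - 2))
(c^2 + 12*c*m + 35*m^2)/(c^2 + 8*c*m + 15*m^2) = (c + 7*m)/(c + 3*m)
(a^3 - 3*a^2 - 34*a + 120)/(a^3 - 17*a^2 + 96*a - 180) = (a^2 + 2*a - 24)/(a^2 - 12*a + 36)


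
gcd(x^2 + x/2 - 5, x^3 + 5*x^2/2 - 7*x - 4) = x - 2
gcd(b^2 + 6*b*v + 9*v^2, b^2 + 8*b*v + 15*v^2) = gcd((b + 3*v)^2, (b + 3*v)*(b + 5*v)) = b + 3*v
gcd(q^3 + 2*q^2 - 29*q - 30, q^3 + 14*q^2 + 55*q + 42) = q^2 + 7*q + 6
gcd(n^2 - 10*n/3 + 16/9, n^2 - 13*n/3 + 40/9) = n - 8/3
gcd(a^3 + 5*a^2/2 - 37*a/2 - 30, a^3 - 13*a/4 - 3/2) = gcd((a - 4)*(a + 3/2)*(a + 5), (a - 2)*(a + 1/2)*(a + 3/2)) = a + 3/2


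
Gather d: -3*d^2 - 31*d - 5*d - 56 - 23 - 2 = -3*d^2 - 36*d - 81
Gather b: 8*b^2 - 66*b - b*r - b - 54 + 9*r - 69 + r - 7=8*b^2 + b*(-r - 67) + 10*r - 130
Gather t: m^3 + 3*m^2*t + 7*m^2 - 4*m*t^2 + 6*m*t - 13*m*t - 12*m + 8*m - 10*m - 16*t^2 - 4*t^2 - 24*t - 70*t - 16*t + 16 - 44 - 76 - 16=m^3 + 7*m^2 - 14*m + t^2*(-4*m - 20) + t*(3*m^2 - 7*m - 110) - 120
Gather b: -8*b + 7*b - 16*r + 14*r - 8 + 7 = -b - 2*r - 1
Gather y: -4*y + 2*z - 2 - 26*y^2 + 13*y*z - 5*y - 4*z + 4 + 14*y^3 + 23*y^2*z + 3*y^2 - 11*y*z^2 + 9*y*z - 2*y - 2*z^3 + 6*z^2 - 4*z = 14*y^3 + y^2*(23*z - 23) + y*(-11*z^2 + 22*z - 11) - 2*z^3 + 6*z^2 - 6*z + 2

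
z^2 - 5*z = z*(z - 5)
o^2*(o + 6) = o^3 + 6*o^2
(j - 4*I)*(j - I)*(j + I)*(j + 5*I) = j^4 + I*j^3 + 21*j^2 + I*j + 20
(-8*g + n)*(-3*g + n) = 24*g^2 - 11*g*n + n^2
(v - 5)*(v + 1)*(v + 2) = v^3 - 2*v^2 - 13*v - 10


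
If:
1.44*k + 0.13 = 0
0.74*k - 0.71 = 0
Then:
No Solution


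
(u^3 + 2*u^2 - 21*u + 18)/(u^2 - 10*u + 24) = (u^3 + 2*u^2 - 21*u + 18)/(u^2 - 10*u + 24)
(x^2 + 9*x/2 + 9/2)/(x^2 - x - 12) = (x + 3/2)/(x - 4)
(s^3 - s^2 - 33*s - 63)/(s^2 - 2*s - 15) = (s^2 - 4*s - 21)/(s - 5)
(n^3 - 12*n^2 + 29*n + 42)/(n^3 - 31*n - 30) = (n - 7)/(n + 5)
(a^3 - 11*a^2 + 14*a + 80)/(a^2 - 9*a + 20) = (a^2 - 6*a - 16)/(a - 4)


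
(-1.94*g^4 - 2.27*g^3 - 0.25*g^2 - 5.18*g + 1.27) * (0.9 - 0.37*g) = 0.7178*g^5 - 0.9061*g^4 - 1.9505*g^3 + 1.6916*g^2 - 5.1319*g + 1.143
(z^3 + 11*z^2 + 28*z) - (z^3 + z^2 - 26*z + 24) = 10*z^2 + 54*z - 24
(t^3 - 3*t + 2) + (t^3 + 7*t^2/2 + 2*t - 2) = 2*t^3 + 7*t^2/2 - t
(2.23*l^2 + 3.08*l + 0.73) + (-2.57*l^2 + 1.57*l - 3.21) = -0.34*l^2 + 4.65*l - 2.48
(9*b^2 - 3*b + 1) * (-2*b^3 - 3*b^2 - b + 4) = -18*b^5 - 21*b^4 - 2*b^3 + 36*b^2 - 13*b + 4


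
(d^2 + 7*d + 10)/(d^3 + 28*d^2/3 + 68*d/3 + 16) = 3*(d + 5)/(3*d^2 + 22*d + 24)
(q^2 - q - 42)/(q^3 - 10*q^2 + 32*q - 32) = (q^2 - q - 42)/(q^3 - 10*q^2 + 32*q - 32)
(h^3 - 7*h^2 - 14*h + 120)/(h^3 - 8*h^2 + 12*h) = (h^2 - h - 20)/(h*(h - 2))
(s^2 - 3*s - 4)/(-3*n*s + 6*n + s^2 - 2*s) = (-s^2 + 3*s + 4)/(3*n*s - 6*n - s^2 + 2*s)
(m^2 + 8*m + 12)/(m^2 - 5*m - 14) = (m + 6)/(m - 7)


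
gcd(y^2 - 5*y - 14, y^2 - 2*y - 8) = y + 2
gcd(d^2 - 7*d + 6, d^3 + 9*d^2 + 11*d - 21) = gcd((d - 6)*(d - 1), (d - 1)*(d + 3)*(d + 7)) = d - 1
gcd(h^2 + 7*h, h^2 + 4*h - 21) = h + 7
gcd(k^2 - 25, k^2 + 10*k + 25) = k + 5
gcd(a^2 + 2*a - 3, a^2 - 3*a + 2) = a - 1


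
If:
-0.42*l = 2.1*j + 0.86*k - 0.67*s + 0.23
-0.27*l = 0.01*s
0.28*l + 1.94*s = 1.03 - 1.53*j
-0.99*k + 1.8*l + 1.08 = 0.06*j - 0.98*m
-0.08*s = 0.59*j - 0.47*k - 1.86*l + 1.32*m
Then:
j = -0.55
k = 1.84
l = -0.04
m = 0.79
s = 0.97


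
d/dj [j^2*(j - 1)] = j*(3*j - 2)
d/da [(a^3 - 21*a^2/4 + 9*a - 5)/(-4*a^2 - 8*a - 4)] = (-2*a^3 - 6*a^2 + 39*a - 38)/(8*(a^3 + 3*a^2 + 3*a + 1))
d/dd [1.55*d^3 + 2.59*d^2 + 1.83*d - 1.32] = 4.65*d^2 + 5.18*d + 1.83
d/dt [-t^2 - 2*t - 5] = -2*t - 2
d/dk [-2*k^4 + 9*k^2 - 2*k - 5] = -8*k^3 + 18*k - 2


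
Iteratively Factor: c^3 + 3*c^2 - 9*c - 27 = (c - 3)*(c^2 + 6*c + 9) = (c - 3)*(c + 3)*(c + 3)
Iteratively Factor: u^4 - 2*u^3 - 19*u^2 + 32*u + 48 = (u - 3)*(u^3 + u^2 - 16*u - 16) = (u - 3)*(u + 1)*(u^2 - 16) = (u - 3)*(u + 1)*(u + 4)*(u - 4)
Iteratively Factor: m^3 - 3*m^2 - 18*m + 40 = (m + 4)*(m^2 - 7*m + 10) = (m - 5)*(m + 4)*(m - 2)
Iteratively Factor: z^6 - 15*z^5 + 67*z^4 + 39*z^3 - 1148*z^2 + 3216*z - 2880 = (z - 5)*(z^5 - 10*z^4 + 17*z^3 + 124*z^2 - 528*z + 576) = (z - 5)*(z - 4)*(z^4 - 6*z^3 - 7*z^2 + 96*z - 144) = (z - 5)*(z - 4)*(z - 3)*(z^3 - 3*z^2 - 16*z + 48) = (z - 5)*(z - 4)^2*(z - 3)*(z^2 + z - 12) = (z - 5)*(z - 4)^2*(z - 3)^2*(z + 4)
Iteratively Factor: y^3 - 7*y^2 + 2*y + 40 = (y - 5)*(y^2 - 2*y - 8) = (y - 5)*(y + 2)*(y - 4)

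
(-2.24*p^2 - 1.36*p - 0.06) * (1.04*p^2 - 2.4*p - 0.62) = -2.3296*p^4 + 3.9616*p^3 + 4.5904*p^2 + 0.9872*p + 0.0372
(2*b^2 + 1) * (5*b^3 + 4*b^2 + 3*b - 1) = 10*b^5 + 8*b^4 + 11*b^3 + 2*b^2 + 3*b - 1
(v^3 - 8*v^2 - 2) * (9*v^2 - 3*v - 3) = 9*v^5 - 75*v^4 + 21*v^3 + 6*v^2 + 6*v + 6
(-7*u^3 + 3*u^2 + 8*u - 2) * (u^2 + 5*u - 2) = -7*u^5 - 32*u^4 + 37*u^3 + 32*u^2 - 26*u + 4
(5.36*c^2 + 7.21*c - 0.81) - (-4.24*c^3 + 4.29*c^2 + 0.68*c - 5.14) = 4.24*c^3 + 1.07*c^2 + 6.53*c + 4.33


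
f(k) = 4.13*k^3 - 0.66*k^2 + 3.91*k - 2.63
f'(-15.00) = 2811.46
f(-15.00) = -14148.53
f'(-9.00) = 1019.38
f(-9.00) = -3102.05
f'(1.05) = 16.18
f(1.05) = 5.53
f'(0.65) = 8.29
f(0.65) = 0.77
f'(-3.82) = 189.75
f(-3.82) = -257.42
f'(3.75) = 173.19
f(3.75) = 220.54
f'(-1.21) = 23.65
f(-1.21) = -15.64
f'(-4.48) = 258.50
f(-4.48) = -404.74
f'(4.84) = 287.76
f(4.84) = 469.09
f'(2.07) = 54.27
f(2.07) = 39.27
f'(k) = 12.39*k^2 - 1.32*k + 3.91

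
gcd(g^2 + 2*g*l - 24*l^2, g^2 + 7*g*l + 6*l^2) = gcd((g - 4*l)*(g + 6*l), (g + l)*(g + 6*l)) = g + 6*l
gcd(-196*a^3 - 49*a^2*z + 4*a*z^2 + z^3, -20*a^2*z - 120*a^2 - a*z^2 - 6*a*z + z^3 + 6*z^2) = 4*a + z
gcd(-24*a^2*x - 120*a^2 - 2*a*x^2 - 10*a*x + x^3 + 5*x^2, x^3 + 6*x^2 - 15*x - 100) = x + 5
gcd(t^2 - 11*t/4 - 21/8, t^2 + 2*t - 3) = 1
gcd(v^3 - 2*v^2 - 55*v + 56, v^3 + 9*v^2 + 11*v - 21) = v^2 + 6*v - 7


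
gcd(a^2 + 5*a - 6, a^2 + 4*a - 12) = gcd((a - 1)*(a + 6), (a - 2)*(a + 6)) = a + 6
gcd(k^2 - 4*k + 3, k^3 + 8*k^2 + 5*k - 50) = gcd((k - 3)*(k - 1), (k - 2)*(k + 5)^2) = 1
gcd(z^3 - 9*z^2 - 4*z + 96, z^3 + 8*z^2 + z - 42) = z + 3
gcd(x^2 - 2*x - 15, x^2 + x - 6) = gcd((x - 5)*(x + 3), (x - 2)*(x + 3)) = x + 3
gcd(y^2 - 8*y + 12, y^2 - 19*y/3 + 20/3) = 1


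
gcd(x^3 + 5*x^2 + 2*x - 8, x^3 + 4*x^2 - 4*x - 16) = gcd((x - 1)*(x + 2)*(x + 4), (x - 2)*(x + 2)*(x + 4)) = x^2 + 6*x + 8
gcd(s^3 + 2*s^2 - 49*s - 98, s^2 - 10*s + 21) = s - 7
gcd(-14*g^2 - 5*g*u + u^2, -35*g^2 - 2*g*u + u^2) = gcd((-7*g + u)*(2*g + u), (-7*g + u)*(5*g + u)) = -7*g + u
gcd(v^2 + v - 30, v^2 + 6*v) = v + 6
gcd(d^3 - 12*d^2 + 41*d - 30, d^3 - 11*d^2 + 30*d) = d^2 - 11*d + 30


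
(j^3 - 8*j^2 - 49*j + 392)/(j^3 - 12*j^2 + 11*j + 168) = (j + 7)/(j + 3)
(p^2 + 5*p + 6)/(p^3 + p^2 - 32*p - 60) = (p + 3)/(p^2 - p - 30)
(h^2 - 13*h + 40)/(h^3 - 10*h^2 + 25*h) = (h - 8)/(h*(h - 5))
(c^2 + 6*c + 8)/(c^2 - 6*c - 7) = (c^2 + 6*c + 8)/(c^2 - 6*c - 7)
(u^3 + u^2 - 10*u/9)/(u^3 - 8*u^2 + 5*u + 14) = u*(9*u^2 + 9*u - 10)/(9*(u^3 - 8*u^2 + 5*u + 14))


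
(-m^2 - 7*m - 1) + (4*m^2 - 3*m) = 3*m^2 - 10*m - 1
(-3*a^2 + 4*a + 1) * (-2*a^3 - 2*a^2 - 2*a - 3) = 6*a^5 - 2*a^4 - 4*a^3 - a^2 - 14*a - 3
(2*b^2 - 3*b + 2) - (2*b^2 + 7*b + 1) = 1 - 10*b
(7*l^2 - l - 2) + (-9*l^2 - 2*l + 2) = -2*l^2 - 3*l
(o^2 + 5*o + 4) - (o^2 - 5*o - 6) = 10*o + 10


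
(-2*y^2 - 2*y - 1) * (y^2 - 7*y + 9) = -2*y^4 + 12*y^3 - 5*y^2 - 11*y - 9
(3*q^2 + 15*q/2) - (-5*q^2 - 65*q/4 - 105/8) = 8*q^2 + 95*q/4 + 105/8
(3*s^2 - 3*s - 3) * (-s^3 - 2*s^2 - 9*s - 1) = -3*s^5 - 3*s^4 - 18*s^3 + 30*s^2 + 30*s + 3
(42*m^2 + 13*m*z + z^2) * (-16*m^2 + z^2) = -672*m^4 - 208*m^3*z + 26*m^2*z^2 + 13*m*z^3 + z^4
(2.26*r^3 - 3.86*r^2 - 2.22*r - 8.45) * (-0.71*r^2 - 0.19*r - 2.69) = -1.6046*r^5 + 2.3112*r^4 - 3.7698*r^3 + 16.8047*r^2 + 7.5773*r + 22.7305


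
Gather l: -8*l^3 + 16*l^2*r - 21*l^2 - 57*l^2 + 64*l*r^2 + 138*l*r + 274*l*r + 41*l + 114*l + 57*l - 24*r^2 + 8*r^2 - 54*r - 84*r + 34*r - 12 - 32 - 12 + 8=-8*l^3 + l^2*(16*r - 78) + l*(64*r^2 + 412*r + 212) - 16*r^2 - 104*r - 48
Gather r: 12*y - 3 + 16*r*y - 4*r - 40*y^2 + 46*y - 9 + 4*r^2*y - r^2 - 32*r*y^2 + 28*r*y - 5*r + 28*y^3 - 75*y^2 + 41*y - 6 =r^2*(4*y - 1) + r*(-32*y^2 + 44*y - 9) + 28*y^3 - 115*y^2 + 99*y - 18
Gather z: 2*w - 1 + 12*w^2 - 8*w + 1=12*w^2 - 6*w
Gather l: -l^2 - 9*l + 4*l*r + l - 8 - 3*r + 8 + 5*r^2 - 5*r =-l^2 + l*(4*r - 8) + 5*r^2 - 8*r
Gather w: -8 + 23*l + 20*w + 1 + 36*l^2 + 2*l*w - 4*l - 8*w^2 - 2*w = 36*l^2 + 19*l - 8*w^2 + w*(2*l + 18) - 7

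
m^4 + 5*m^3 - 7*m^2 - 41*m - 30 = (m - 3)*(m + 1)*(m + 2)*(m + 5)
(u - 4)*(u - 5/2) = u^2 - 13*u/2 + 10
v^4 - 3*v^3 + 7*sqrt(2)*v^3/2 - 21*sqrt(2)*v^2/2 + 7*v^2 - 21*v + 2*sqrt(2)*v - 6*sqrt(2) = (v - 3)*(v + sqrt(2)/2)*(v + sqrt(2))*(v + 2*sqrt(2))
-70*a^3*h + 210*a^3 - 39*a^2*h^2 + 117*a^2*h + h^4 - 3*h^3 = (-7*a + h)*(2*a + h)*(5*a + h)*(h - 3)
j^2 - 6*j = j*(j - 6)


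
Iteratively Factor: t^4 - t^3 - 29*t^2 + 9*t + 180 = (t - 5)*(t^3 + 4*t^2 - 9*t - 36) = (t - 5)*(t + 3)*(t^2 + t - 12) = (t - 5)*(t + 3)*(t + 4)*(t - 3)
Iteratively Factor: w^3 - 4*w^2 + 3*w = (w - 1)*(w^2 - 3*w) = (w - 3)*(w - 1)*(w)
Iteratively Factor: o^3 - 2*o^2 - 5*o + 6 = (o + 2)*(o^2 - 4*o + 3) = (o - 3)*(o + 2)*(o - 1)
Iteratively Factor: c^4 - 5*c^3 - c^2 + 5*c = (c - 1)*(c^3 - 4*c^2 - 5*c) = c*(c - 1)*(c^2 - 4*c - 5) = c*(c - 5)*(c - 1)*(c + 1)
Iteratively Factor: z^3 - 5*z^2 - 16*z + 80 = (z - 5)*(z^2 - 16) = (z - 5)*(z + 4)*(z - 4)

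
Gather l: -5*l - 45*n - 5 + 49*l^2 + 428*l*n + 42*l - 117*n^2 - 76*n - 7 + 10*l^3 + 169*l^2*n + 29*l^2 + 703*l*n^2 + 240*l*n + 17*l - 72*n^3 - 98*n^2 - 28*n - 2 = 10*l^3 + l^2*(169*n + 78) + l*(703*n^2 + 668*n + 54) - 72*n^3 - 215*n^2 - 149*n - 14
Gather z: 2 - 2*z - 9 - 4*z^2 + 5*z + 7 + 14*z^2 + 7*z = 10*z^2 + 10*z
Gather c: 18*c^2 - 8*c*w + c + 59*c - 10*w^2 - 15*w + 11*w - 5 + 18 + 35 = 18*c^2 + c*(60 - 8*w) - 10*w^2 - 4*w + 48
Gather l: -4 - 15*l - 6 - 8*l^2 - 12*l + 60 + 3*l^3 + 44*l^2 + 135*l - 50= 3*l^3 + 36*l^2 + 108*l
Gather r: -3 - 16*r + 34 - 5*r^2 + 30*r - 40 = -5*r^2 + 14*r - 9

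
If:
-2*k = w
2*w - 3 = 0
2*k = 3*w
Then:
No Solution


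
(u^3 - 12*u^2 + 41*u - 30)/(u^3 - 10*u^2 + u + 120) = (u^2 - 7*u + 6)/(u^2 - 5*u - 24)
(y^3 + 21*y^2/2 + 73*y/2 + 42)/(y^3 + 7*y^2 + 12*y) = (y + 7/2)/y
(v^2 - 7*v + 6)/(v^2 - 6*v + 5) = (v - 6)/(v - 5)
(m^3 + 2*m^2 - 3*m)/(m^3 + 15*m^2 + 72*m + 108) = m*(m - 1)/(m^2 + 12*m + 36)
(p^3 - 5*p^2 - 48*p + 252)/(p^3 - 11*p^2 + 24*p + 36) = (p + 7)/(p + 1)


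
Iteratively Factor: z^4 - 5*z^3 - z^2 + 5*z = (z + 1)*(z^3 - 6*z^2 + 5*z) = (z - 1)*(z + 1)*(z^2 - 5*z) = z*(z - 1)*(z + 1)*(z - 5)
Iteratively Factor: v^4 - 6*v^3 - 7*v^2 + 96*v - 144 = (v - 3)*(v^3 - 3*v^2 - 16*v + 48) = (v - 3)^2*(v^2 - 16) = (v - 4)*(v - 3)^2*(v + 4)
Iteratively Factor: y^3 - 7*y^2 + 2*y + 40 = (y + 2)*(y^2 - 9*y + 20) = (y - 5)*(y + 2)*(y - 4)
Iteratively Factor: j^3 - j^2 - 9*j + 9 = (j - 1)*(j^2 - 9) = (j - 1)*(j + 3)*(j - 3)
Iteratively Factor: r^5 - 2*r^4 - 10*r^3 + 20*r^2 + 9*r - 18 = (r - 1)*(r^4 - r^3 - 11*r^2 + 9*r + 18) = (r - 3)*(r - 1)*(r^3 + 2*r^2 - 5*r - 6) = (r - 3)*(r - 2)*(r - 1)*(r^2 + 4*r + 3) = (r - 3)*(r - 2)*(r - 1)*(r + 1)*(r + 3)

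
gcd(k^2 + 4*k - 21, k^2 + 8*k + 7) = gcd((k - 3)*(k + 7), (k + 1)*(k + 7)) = k + 7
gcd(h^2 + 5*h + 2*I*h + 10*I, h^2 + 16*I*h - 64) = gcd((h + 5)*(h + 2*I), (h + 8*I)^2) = 1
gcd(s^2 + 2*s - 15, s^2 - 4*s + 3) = s - 3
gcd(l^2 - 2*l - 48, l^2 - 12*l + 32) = l - 8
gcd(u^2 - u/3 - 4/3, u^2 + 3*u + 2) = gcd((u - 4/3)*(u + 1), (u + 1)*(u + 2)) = u + 1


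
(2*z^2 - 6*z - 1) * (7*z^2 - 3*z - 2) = 14*z^4 - 48*z^3 + 7*z^2 + 15*z + 2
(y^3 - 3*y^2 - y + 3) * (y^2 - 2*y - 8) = y^5 - 5*y^4 - 3*y^3 + 29*y^2 + 2*y - 24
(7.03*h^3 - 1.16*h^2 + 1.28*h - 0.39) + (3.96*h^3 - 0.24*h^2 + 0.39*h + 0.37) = 10.99*h^3 - 1.4*h^2 + 1.67*h - 0.02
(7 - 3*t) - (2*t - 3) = 10 - 5*t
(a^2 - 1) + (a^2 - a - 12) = 2*a^2 - a - 13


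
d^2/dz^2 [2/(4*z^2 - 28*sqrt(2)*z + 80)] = (-z^2 + 7*sqrt(2)*z + (2*z - 7*sqrt(2))^2 - 20)/(z^2 - 7*sqrt(2)*z + 20)^3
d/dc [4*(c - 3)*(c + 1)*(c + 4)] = 12*c^2 + 16*c - 44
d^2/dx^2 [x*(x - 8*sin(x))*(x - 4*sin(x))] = 12*x^2*sin(x) - 48*x*cos(x) + 64*x*cos(2*x) + 6*x - 24*sin(x) + 64*sin(2*x)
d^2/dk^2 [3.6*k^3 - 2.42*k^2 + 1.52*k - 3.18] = 21.6*k - 4.84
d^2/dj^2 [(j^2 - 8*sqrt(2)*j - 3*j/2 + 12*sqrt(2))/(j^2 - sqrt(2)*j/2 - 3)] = 6*(-10*sqrt(2)*j^3 - 2*j^3 + 12*j^2 + 48*sqrt(2)*j^2 - 96*sqrt(2)*j - 66*j + 44 + 59*sqrt(2))/(4*j^6 - 6*sqrt(2)*j^5 - 30*j^4 + 35*sqrt(2)*j^3 + 90*j^2 - 54*sqrt(2)*j - 108)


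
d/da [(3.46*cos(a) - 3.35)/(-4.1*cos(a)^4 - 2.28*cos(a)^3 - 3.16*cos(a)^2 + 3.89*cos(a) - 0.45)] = (-42.558*cos(a)^4 + 39.1624*cos(a)^3 + 11.9804*cos(a)^2 + 21.172*cos(a) - 11.4745)*sin(a)/(16.81*cos(a)^8 + 18.696*cos(a)^7 + 31.1104*cos(a)^6 - 17.4884*cos(a)^5 - 4.0628*cos(a)^4 - 22.5328*cos(a)^3 + 17.9761*cos(a)^2 - 3.501*cos(a) + 0.2025)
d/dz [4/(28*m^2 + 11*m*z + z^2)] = 4*(-11*m - 2*z)/(28*m^2 + 11*m*z + z^2)^2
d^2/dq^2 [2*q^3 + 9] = 12*q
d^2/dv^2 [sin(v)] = -sin(v)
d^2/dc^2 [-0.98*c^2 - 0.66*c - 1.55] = -1.96000000000000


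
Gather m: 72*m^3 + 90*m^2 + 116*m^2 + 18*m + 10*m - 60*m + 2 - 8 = 72*m^3 + 206*m^2 - 32*m - 6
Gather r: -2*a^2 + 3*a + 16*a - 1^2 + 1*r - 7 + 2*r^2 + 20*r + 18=-2*a^2 + 19*a + 2*r^2 + 21*r + 10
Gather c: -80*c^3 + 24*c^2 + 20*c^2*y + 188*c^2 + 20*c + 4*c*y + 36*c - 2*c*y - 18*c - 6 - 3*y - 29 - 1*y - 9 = -80*c^3 + c^2*(20*y + 212) + c*(2*y + 38) - 4*y - 44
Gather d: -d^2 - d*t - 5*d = -d^2 + d*(-t - 5)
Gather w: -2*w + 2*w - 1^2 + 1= 0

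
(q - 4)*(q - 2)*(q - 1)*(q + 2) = q^4 - 5*q^3 + 20*q - 16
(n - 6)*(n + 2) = n^2 - 4*n - 12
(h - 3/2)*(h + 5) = h^2 + 7*h/2 - 15/2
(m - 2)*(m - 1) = m^2 - 3*m + 2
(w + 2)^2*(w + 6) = w^3 + 10*w^2 + 28*w + 24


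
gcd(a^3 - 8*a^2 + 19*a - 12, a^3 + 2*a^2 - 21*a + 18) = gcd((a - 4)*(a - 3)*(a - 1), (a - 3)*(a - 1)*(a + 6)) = a^2 - 4*a + 3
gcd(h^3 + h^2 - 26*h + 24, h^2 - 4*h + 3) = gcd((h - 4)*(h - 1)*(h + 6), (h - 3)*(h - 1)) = h - 1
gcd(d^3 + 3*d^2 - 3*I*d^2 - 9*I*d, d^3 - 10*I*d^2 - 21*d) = d^2 - 3*I*d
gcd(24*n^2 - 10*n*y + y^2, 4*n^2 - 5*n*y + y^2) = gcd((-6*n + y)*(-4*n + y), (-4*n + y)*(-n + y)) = -4*n + y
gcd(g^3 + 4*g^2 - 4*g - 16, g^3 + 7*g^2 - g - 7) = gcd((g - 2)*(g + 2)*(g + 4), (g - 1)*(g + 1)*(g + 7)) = 1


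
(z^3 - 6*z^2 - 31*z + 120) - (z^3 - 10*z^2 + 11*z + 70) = 4*z^2 - 42*z + 50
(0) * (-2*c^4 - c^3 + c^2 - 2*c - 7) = 0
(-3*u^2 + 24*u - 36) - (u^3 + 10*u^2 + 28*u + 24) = -u^3 - 13*u^2 - 4*u - 60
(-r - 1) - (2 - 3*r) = 2*r - 3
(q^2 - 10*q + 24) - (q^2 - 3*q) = 24 - 7*q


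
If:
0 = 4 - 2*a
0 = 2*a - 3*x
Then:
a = 2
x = 4/3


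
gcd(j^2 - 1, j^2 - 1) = j^2 - 1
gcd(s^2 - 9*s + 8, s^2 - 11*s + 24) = s - 8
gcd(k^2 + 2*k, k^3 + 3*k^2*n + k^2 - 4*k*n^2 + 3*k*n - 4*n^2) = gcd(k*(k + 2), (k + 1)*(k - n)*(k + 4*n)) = 1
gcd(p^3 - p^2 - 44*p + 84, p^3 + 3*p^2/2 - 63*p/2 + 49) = p^2 + 5*p - 14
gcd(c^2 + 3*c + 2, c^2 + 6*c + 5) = c + 1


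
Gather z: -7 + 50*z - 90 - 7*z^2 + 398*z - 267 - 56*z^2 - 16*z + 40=-63*z^2 + 432*z - 324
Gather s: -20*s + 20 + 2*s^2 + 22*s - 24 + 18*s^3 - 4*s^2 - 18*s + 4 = 18*s^3 - 2*s^2 - 16*s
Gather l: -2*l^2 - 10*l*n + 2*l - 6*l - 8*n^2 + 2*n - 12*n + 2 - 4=-2*l^2 + l*(-10*n - 4) - 8*n^2 - 10*n - 2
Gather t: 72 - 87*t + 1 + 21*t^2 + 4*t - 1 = 21*t^2 - 83*t + 72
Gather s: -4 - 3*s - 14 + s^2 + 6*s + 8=s^2 + 3*s - 10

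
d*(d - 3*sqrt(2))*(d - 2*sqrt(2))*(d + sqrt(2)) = d^4 - 4*sqrt(2)*d^3 + 2*d^2 + 12*sqrt(2)*d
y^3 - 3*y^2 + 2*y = y*(y - 2)*(y - 1)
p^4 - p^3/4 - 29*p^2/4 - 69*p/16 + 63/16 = (p - 3)*(p - 1/2)*(p + 3/2)*(p + 7/4)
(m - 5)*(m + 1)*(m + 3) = m^3 - m^2 - 17*m - 15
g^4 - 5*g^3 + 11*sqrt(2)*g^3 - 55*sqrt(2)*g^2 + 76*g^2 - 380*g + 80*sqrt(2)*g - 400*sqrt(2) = (g - 5)*(g + 2*sqrt(2))*(g + 4*sqrt(2))*(g + 5*sqrt(2))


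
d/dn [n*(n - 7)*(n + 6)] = 3*n^2 - 2*n - 42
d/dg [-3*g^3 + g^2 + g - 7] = -9*g^2 + 2*g + 1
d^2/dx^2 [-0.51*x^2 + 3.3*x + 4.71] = -1.02000000000000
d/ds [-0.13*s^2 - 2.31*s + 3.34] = -0.26*s - 2.31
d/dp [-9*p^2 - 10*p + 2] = -18*p - 10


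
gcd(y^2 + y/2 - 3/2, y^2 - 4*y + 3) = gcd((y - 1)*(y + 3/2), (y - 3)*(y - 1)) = y - 1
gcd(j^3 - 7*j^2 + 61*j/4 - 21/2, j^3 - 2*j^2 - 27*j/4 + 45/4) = j - 3/2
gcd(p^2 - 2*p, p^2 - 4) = p - 2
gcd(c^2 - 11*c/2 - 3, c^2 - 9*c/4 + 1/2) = 1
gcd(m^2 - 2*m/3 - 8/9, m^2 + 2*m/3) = m + 2/3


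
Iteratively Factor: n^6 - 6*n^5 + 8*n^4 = (n)*(n^5 - 6*n^4 + 8*n^3) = n*(n - 4)*(n^4 - 2*n^3) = n^2*(n - 4)*(n^3 - 2*n^2) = n^3*(n - 4)*(n^2 - 2*n) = n^4*(n - 4)*(n - 2)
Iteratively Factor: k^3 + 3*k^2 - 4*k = (k)*(k^2 + 3*k - 4) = k*(k + 4)*(k - 1)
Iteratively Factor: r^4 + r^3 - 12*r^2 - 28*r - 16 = (r + 1)*(r^3 - 12*r - 16) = (r - 4)*(r + 1)*(r^2 + 4*r + 4) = (r - 4)*(r + 1)*(r + 2)*(r + 2)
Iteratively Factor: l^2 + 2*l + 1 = (l + 1)*(l + 1)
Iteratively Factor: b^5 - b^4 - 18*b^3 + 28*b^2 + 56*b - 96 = (b + 2)*(b^4 - 3*b^3 - 12*b^2 + 52*b - 48) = (b + 2)*(b + 4)*(b^3 - 7*b^2 + 16*b - 12) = (b - 3)*(b + 2)*(b + 4)*(b^2 - 4*b + 4) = (b - 3)*(b - 2)*(b + 2)*(b + 4)*(b - 2)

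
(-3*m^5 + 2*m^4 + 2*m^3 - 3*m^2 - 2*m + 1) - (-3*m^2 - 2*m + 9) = -3*m^5 + 2*m^4 + 2*m^3 - 8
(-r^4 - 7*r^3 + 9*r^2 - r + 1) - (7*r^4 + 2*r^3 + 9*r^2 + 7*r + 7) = -8*r^4 - 9*r^3 - 8*r - 6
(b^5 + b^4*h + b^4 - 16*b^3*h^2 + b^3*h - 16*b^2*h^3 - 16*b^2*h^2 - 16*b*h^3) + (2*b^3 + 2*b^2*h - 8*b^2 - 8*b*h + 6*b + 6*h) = b^5 + b^4*h + b^4 - 16*b^3*h^2 + b^3*h + 2*b^3 - 16*b^2*h^3 - 16*b^2*h^2 + 2*b^2*h - 8*b^2 - 16*b*h^3 - 8*b*h + 6*b + 6*h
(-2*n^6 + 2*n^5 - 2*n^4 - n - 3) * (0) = 0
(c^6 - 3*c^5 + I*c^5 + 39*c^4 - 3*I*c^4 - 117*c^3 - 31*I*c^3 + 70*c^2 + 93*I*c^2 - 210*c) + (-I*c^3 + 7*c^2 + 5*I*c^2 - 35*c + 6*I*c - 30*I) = c^6 - 3*c^5 + I*c^5 + 39*c^4 - 3*I*c^4 - 117*c^3 - 32*I*c^3 + 77*c^2 + 98*I*c^2 - 245*c + 6*I*c - 30*I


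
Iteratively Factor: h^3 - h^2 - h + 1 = (h - 1)*(h^2 - 1) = (h - 1)^2*(h + 1)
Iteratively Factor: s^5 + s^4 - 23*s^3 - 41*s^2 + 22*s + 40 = (s - 1)*(s^4 + 2*s^3 - 21*s^2 - 62*s - 40) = (s - 1)*(s + 4)*(s^3 - 2*s^2 - 13*s - 10) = (s - 1)*(s + 1)*(s + 4)*(s^2 - 3*s - 10) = (s - 1)*(s + 1)*(s + 2)*(s + 4)*(s - 5)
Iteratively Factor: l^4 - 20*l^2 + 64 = (l - 4)*(l^3 + 4*l^2 - 4*l - 16) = (l - 4)*(l - 2)*(l^2 + 6*l + 8) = (l - 4)*(l - 2)*(l + 4)*(l + 2)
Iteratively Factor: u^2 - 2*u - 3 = (u - 3)*(u + 1)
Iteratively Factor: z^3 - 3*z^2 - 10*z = (z)*(z^2 - 3*z - 10) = z*(z - 5)*(z + 2)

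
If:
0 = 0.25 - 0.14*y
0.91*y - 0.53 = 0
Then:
No Solution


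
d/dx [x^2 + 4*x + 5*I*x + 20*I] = 2*x + 4 + 5*I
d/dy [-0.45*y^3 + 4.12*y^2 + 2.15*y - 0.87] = -1.35*y^2 + 8.24*y + 2.15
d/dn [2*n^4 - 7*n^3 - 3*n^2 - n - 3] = 8*n^3 - 21*n^2 - 6*n - 1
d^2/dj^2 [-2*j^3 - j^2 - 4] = -12*j - 2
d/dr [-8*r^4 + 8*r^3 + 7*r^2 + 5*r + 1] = -32*r^3 + 24*r^2 + 14*r + 5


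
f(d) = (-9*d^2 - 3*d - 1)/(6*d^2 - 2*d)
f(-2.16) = -1.13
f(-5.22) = -1.33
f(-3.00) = -1.22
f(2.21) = -2.07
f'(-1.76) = 0.18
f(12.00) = -1.59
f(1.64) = -2.34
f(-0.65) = -0.74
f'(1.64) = 0.69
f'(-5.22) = 0.03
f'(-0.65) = 0.37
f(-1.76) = -1.07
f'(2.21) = 0.32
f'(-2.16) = 0.13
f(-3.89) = -1.27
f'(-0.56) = 0.29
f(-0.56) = -0.71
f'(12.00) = 0.01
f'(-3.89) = 0.05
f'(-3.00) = 0.08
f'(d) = (2 - 12*d)*(-9*d^2 - 3*d - 1)/(6*d^2 - 2*d)^2 + (-18*d - 3)/(6*d^2 - 2*d)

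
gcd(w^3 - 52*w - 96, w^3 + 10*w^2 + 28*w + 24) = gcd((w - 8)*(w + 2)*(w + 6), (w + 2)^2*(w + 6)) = w^2 + 8*w + 12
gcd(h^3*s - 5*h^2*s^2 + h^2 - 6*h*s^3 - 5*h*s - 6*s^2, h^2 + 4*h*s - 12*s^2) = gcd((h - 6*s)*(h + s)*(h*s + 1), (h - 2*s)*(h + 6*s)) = 1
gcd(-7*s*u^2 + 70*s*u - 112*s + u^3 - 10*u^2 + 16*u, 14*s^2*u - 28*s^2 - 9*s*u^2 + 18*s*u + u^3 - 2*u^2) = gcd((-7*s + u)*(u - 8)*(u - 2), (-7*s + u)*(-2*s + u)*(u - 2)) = 7*s*u - 14*s - u^2 + 2*u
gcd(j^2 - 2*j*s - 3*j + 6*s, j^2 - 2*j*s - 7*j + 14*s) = -j + 2*s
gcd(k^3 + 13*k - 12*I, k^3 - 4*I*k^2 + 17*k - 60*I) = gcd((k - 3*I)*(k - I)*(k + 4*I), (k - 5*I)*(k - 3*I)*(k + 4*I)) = k^2 + I*k + 12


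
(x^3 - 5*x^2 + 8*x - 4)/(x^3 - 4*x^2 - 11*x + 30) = (x^2 - 3*x + 2)/(x^2 - 2*x - 15)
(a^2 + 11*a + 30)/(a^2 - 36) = (a + 5)/(a - 6)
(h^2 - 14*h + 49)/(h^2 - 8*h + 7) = (h - 7)/(h - 1)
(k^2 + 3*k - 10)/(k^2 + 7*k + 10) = (k - 2)/(k + 2)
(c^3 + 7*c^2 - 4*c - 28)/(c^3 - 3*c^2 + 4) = (c^2 + 9*c + 14)/(c^2 - c - 2)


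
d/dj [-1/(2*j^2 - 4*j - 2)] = (j - 1)/(-j^2 + 2*j + 1)^2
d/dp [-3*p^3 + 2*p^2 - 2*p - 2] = -9*p^2 + 4*p - 2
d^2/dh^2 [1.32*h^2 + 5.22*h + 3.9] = 2.64000000000000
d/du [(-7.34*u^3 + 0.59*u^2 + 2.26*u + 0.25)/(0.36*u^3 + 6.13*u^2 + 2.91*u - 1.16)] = (8.88178419700125e-16*u^5 - 45.2066*u^4 - 44.346*u^3 + 13.1363*u^2 - 4.4338*u - 3.3491)/(0.1296*u^6 + 4.4136*u^5 + 39.6721*u^4 + 34.8414*u^3 - 5.7535*u^2 - 6.7512*u + 1.3456)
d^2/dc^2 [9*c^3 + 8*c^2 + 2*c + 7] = 54*c + 16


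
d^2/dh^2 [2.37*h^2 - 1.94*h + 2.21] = 4.74000000000000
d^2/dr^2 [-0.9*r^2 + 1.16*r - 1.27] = -1.80000000000000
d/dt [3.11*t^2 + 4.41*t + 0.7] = 6.22*t + 4.41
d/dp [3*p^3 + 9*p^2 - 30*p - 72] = 9*p^2 + 18*p - 30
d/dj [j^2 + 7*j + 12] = 2*j + 7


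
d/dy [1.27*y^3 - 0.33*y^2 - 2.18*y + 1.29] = 3.81*y^2 - 0.66*y - 2.18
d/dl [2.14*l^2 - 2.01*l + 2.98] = 4.28*l - 2.01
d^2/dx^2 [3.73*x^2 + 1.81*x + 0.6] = 7.46000000000000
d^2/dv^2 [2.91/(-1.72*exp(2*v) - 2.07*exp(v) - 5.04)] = (-2.91*(3.44*exp(v) + 2.07)*(6.88*exp(v) + 4.14)*exp(v) + (20.0208*exp(v) + 6.0237)*(1.72*exp(2*v) + 2.07*exp(v) + 5.04))*exp(v)/(1.72*exp(2*v) + 2.07*exp(v) + 5.04)^3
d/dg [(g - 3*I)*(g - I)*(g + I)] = 3*g^2 - 6*I*g + 1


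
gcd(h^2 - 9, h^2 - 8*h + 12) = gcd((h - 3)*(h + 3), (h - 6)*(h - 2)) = 1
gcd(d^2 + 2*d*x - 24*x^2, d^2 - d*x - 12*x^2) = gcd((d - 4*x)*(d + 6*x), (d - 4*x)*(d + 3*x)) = -d + 4*x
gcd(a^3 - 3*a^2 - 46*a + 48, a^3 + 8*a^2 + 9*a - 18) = a^2 + 5*a - 6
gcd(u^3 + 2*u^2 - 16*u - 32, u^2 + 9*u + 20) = u + 4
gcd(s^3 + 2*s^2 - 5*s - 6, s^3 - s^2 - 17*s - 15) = s^2 + 4*s + 3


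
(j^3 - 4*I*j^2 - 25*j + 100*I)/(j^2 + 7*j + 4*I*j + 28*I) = (j^3 - 4*I*j^2 - 25*j + 100*I)/(j^2 + j*(7 + 4*I) + 28*I)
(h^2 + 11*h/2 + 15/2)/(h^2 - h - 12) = (h + 5/2)/(h - 4)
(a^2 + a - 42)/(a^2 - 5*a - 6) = (a + 7)/(a + 1)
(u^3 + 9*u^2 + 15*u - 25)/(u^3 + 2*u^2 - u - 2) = (u^2 + 10*u + 25)/(u^2 + 3*u + 2)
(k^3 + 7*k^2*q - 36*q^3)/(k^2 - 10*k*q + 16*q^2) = (-k^2 - 9*k*q - 18*q^2)/(-k + 8*q)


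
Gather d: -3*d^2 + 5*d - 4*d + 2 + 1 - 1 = -3*d^2 + d + 2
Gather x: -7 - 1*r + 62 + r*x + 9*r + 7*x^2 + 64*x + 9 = 8*r + 7*x^2 + x*(r + 64) + 64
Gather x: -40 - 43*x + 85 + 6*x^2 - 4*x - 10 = 6*x^2 - 47*x + 35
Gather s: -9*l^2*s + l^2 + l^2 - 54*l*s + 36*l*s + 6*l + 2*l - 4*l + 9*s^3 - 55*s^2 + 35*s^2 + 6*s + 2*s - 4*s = 2*l^2 + 4*l + 9*s^3 - 20*s^2 + s*(-9*l^2 - 18*l + 4)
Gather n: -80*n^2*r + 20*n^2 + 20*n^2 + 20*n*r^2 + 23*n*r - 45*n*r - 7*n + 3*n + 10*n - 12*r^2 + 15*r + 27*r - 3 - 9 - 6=n^2*(40 - 80*r) + n*(20*r^2 - 22*r + 6) - 12*r^2 + 42*r - 18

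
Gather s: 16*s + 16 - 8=16*s + 8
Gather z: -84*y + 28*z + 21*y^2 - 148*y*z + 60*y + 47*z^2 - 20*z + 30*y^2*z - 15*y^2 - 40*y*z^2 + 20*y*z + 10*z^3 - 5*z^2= 6*y^2 - 24*y + 10*z^3 + z^2*(42 - 40*y) + z*(30*y^2 - 128*y + 8)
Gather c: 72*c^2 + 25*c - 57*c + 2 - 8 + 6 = 72*c^2 - 32*c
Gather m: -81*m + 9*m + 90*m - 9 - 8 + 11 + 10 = 18*m + 4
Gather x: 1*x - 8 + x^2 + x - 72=x^2 + 2*x - 80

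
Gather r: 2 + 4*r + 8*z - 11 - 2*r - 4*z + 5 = 2*r + 4*z - 4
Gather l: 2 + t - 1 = t + 1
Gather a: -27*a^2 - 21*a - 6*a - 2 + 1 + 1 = -27*a^2 - 27*a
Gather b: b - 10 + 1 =b - 9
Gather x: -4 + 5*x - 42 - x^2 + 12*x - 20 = -x^2 + 17*x - 66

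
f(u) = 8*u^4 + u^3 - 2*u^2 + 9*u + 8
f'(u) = 32*u^3 + 3*u^2 - 4*u + 9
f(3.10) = 785.29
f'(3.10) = 978.74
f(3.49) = 1244.40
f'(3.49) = 1391.85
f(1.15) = 31.22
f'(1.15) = 57.04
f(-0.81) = 2.31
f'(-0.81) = -2.80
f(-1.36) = 16.91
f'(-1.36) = -60.51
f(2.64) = 424.82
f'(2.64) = 608.14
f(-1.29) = 13.07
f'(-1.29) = -49.54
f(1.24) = 36.91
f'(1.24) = 69.66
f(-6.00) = 10034.00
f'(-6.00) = -6771.00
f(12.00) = 167444.00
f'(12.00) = 55689.00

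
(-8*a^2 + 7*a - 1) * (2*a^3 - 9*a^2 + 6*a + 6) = -16*a^5 + 86*a^4 - 113*a^3 + 3*a^2 + 36*a - 6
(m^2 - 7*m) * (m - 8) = m^3 - 15*m^2 + 56*m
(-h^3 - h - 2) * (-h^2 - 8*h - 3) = h^5 + 8*h^4 + 4*h^3 + 10*h^2 + 19*h + 6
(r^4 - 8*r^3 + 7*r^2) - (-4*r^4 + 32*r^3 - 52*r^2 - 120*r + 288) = 5*r^4 - 40*r^3 + 59*r^2 + 120*r - 288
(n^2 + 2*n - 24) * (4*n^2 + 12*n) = 4*n^4 + 20*n^3 - 72*n^2 - 288*n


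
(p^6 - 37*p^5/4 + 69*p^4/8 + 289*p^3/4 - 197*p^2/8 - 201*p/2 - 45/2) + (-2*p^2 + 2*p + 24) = p^6 - 37*p^5/4 + 69*p^4/8 + 289*p^3/4 - 213*p^2/8 - 197*p/2 + 3/2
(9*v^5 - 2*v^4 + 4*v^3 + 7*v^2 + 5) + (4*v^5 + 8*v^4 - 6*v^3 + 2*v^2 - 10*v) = 13*v^5 + 6*v^4 - 2*v^3 + 9*v^2 - 10*v + 5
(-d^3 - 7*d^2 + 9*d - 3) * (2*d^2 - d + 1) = -2*d^5 - 13*d^4 + 24*d^3 - 22*d^2 + 12*d - 3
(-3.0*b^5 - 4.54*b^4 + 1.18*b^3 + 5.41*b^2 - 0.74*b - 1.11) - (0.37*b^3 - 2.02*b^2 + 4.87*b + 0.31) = -3.0*b^5 - 4.54*b^4 + 0.81*b^3 + 7.43*b^2 - 5.61*b - 1.42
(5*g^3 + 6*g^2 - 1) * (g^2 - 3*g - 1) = 5*g^5 - 9*g^4 - 23*g^3 - 7*g^2 + 3*g + 1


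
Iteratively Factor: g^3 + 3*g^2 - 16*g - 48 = (g + 4)*(g^2 - g - 12) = (g + 3)*(g + 4)*(g - 4)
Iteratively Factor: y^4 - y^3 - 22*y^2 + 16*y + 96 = (y - 4)*(y^3 + 3*y^2 - 10*y - 24) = (y - 4)*(y + 2)*(y^2 + y - 12) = (y - 4)*(y - 3)*(y + 2)*(y + 4)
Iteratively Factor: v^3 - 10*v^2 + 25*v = (v - 5)*(v^2 - 5*v) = v*(v - 5)*(v - 5)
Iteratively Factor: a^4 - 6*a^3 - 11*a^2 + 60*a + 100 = (a + 2)*(a^3 - 8*a^2 + 5*a + 50) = (a + 2)^2*(a^2 - 10*a + 25) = (a - 5)*(a + 2)^2*(a - 5)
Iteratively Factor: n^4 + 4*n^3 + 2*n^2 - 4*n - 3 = (n - 1)*(n^3 + 5*n^2 + 7*n + 3) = (n - 1)*(n + 1)*(n^2 + 4*n + 3) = (n - 1)*(n + 1)^2*(n + 3)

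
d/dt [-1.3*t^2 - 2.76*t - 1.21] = -2.6*t - 2.76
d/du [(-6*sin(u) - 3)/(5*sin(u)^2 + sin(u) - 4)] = 3*(10*sin(u)^2 + 10*sin(u) + 9)*cos(u)/(5*sin(u)^2 + sin(u) - 4)^2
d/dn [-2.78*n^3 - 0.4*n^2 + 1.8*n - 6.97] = -8.34*n^2 - 0.8*n + 1.8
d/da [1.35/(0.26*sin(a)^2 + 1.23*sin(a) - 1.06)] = -(0.702*sin(a) + 1.6605)*cos(a)/(0.26*sin(a)^2 + 1.23*sin(a) - 1.06)^2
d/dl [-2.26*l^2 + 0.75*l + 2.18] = 0.75 - 4.52*l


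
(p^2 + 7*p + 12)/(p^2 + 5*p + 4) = (p + 3)/(p + 1)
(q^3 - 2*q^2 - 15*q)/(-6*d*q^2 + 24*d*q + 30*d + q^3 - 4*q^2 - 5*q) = q*(q + 3)/(-6*d*q - 6*d + q^2 + q)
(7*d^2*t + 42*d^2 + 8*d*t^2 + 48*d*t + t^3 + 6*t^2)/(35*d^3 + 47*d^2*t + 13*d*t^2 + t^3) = (t + 6)/(5*d + t)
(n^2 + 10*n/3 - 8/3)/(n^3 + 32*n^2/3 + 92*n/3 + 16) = (3*n - 2)/(3*n^2 + 20*n + 12)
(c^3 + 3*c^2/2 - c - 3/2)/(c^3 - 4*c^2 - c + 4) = (c + 3/2)/(c - 4)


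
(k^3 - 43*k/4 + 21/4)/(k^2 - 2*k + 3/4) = (2*k^2 + k - 21)/(2*k - 3)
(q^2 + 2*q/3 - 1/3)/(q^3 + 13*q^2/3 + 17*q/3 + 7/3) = (3*q - 1)/(3*q^2 + 10*q + 7)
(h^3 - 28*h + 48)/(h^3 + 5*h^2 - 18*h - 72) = (h - 2)/(h + 3)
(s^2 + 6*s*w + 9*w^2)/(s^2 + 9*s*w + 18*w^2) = (s + 3*w)/(s + 6*w)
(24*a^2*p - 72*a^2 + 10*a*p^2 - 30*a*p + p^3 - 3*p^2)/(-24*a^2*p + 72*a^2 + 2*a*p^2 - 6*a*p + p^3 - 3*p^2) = (4*a + p)/(-4*a + p)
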